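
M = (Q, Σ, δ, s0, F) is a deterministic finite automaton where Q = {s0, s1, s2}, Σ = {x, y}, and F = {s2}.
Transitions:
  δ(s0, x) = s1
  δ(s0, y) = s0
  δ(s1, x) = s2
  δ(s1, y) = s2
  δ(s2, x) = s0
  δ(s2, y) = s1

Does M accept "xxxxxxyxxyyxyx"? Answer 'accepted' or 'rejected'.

s0 --x--> s1
s1 --x--> s2
s2 --x--> s0
s0 --x--> s1
s1 --x--> s2
s2 --x--> s0
s0 --y--> s0
s0 --x--> s1
s1 --x--> s2
s2 --y--> s1
s1 --y--> s2
s2 --x--> s0
s0 --y--> s0
s0 --x--> s1
End in state s1, which is not an accepting state.

rejected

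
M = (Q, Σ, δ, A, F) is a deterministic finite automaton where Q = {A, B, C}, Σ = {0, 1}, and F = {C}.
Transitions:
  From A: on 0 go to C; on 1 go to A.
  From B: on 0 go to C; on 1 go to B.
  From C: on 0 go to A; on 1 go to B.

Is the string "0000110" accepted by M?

accepted

A --0--> C
C --0--> A
A --0--> C
C --0--> A
A --1--> A
A --1--> A
A --0--> C
End in state C, which is an accepting state.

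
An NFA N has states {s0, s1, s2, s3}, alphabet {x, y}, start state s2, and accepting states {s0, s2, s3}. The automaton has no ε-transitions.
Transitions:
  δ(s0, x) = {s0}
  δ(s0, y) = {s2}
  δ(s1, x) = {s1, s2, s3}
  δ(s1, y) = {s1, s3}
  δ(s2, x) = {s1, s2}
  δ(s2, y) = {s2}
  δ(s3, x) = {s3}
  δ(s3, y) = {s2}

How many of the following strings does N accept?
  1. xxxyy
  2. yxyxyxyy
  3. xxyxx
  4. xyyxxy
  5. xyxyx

5

xxxyy: accepted
yxyxyxyy: accepted
xxyxx: accepted
xyyxxy: accepted
xyxyx: accepted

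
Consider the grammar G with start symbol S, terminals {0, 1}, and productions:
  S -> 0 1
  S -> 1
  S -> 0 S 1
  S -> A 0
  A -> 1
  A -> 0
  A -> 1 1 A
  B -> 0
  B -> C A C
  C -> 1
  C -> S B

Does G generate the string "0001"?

S ⇒ 0S1 ⇒ 0A01 ⇒ 0001

yes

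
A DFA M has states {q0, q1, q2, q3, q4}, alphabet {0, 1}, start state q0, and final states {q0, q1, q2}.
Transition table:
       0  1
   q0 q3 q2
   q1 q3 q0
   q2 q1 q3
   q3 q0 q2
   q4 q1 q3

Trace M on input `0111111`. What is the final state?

q3

q0 --0--> q3
q3 --1--> q2
q2 --1--> q3
q3 --1--> q2
q2 --1--> q3
q3 --1--> q2
q2 --1--> q3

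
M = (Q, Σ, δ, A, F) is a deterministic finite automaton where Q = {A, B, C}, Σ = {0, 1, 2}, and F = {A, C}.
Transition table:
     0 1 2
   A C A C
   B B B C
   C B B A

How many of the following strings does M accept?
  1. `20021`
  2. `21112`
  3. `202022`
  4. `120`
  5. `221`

`20021`: rejected
`21112`: accepted
`202022`: accepted
`120`: rejected
`221`: accepted

3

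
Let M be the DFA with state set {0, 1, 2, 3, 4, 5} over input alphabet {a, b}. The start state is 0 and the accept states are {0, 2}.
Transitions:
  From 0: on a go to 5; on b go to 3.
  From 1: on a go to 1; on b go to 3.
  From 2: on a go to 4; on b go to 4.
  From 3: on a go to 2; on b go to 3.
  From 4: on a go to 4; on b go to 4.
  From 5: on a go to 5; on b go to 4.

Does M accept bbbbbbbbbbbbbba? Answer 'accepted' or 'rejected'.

0 --b--> 3
3 --b--> 3
3 --b--> 3
3 --b--> 3
3 --b--> 3
3 --b--> 3
3 --b--> 3
3 --b--> 3
3 --b--> 3
3 --b--> 3
3 --b--> 3
3 --b--> 3
3 --b--> 3
3 --b--> 3
3 --a--> 2
End in state 2, which is an accepting state.

accepted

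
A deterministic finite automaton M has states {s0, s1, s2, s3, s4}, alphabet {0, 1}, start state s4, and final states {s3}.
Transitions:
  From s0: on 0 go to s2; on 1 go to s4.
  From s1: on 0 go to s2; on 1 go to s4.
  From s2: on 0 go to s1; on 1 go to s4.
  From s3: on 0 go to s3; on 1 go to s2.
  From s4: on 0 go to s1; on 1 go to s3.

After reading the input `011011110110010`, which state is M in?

s1

s4 --0--> s1
s1 --1--> s4
s4 --1--> s3
s3 --0--> s3
s3 --1--> s2
s2 --1--> s4
s4 --1--> s3
s3 --1--> s2
s2 --0--> s1
s1 --1--> s4
s4 --1--> s3
s3 --0--> s3
s3 --0--> s3
s3 --1--> s2
s2 --0--> s1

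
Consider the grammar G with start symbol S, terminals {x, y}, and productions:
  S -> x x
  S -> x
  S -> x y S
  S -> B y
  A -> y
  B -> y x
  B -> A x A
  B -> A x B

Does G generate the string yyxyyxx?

no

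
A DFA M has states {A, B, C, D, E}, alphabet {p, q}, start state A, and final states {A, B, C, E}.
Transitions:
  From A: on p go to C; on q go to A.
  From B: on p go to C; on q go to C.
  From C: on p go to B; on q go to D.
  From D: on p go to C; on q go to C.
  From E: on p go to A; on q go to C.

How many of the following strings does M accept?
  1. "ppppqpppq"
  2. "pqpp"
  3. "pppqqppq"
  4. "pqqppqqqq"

3

"ppppqpppq": accepted
"pqpp": accepted
"pppqqppq": rejected
"pqqppqqqq": accepted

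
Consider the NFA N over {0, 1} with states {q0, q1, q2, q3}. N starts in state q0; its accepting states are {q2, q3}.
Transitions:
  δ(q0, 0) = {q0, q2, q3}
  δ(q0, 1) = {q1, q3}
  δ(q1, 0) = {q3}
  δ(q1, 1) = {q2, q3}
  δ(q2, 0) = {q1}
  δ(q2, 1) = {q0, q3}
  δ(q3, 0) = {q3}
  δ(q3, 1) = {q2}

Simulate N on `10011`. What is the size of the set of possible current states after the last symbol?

Start: {q0}
read 1: {q1, q3}
read 0: {q3}
read 0: {q3}
read 1: {q2}
read 1: {q0, q3}
Final reachable set {q0, q3} has 2 states.

2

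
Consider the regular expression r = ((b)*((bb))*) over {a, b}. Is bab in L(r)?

no

No split of bab into u·v has (b)* matching u and ((bb))* matching v.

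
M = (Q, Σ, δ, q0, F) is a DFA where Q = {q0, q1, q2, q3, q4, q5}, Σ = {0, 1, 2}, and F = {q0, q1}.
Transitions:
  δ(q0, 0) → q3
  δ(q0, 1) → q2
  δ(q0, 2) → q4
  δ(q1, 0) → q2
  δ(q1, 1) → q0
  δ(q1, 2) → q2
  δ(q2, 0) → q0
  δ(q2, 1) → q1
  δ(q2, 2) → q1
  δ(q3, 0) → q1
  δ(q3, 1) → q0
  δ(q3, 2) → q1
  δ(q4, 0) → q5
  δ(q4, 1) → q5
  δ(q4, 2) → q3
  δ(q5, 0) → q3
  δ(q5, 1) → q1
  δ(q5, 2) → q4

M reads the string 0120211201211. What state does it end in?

q2

q0 --0--> q3
q3 --1--> q0
q0 --2--> q4
q4 --0--> q5
q5 --2--> q4
q4 --1--> q5
q5 --1--> q1
q1 --2--> q2
q2 --0--> q0
q0 --1--> q2
q2 --2--> q1
q1 --1--> q0
q0 --1--> q2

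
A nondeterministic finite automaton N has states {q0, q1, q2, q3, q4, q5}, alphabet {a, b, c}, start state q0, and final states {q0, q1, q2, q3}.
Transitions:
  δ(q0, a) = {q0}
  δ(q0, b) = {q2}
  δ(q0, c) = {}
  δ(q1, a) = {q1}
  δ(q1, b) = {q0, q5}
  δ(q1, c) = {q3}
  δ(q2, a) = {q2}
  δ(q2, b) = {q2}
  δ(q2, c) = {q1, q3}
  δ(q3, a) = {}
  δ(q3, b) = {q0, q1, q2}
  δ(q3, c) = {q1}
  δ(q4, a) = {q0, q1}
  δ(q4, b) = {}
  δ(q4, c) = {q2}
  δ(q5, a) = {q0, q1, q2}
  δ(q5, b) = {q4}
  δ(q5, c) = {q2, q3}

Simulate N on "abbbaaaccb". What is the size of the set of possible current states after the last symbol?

Start: {q0}
read a: {q0}
read b: {q2}
read b: {q2}
read b: {q2}
read a: {q2}
read a: {q2}
read a: {q2}
read c: {q1, q3}
read c: {q1, q3}
read b: {q0, q1, q2, q5}
Final reachable set {q0, q1, q2, q5} has 4 states.

4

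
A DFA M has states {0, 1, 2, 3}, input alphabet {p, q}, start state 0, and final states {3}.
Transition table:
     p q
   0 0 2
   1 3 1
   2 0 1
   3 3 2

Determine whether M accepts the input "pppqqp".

accepted

0 --p--> 0
0 --p--> 0
0 --p--> 0
0 --q--> 2
2 --q--> 1
1 --p--> 3
End in state 3, which is an accepting state.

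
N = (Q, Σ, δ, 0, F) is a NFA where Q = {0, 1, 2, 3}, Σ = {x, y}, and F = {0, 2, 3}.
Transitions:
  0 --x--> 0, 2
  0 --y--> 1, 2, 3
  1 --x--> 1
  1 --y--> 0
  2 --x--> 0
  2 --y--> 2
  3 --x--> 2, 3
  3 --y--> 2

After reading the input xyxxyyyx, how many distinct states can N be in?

4

Start: {0}
read x: {0, 2}
read y: {1, 2, 3}
read x: {0, 1, 2, 3}
read x: {0, 1, 2, 3}
read y: {0, 1, 2, 3}
read y: {0, 1, 2, 3}
read y: {0, 1, 2, 3}
read x: {0, 1, 2, 3}
Final reachable set {0, 1, 2, 3} has 4 states.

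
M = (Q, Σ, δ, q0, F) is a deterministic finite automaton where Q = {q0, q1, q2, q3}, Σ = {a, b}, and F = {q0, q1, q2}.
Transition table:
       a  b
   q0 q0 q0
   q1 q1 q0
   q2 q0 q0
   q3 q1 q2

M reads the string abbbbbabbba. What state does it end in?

q0

q0 --a--> q0
q0 --b--> q0
q0 --b--> q0
q0 --b--> q0
q0 --b--> q0
q0 --b--> q0
q0 --a--> q0
q0 --b--> q0
q0 --b--> q0
q0 --b--> q0
q0 --a--> q0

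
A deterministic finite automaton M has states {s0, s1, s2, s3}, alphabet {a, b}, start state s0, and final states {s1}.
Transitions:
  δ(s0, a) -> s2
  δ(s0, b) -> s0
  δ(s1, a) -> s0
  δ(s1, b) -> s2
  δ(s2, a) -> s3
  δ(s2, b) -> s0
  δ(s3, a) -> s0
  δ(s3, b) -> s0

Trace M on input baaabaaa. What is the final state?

s0 --b--> s0
s0 --a--> s2
s2 --a--> s3
s3 --a--> s0
s0 --b--> s0
s0 --a--> s2
s2 --a--> s3
s3 --a--> s0

s0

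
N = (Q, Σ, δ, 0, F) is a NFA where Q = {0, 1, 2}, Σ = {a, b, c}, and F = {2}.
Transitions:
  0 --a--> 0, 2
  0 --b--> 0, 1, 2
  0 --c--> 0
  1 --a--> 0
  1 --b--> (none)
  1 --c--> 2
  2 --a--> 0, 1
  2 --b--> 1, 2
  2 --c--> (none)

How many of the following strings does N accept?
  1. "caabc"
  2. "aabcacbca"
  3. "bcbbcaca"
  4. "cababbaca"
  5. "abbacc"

"caabc": accepted
"aabcacbca": accepted
"bcbbcaca": accepted
"cababbaca": accepted
"abbacc": rejected

4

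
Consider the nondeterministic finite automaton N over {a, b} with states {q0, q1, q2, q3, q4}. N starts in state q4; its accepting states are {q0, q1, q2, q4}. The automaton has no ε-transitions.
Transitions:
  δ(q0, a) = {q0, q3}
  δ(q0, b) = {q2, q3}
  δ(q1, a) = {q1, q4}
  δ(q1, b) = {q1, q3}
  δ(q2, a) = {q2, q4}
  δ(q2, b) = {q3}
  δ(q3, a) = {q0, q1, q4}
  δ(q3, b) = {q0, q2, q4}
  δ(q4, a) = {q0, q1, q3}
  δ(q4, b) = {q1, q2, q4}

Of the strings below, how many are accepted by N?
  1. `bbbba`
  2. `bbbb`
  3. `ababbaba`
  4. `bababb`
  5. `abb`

`bbbba`: accepted
`bbbb`: accepted
`ababbaba`: accepted
`bababb`: accepted
`abb`: accepted

5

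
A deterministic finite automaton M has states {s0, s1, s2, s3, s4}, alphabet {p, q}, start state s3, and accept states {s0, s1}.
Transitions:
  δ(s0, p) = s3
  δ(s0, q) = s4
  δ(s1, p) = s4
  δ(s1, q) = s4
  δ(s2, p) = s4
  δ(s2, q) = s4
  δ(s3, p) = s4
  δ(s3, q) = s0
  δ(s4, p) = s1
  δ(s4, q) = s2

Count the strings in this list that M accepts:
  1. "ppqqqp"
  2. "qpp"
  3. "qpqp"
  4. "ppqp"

2

"ppqqqp": accepted
"qpp": rejected
"qpqp": rejected
"ppqp": accepted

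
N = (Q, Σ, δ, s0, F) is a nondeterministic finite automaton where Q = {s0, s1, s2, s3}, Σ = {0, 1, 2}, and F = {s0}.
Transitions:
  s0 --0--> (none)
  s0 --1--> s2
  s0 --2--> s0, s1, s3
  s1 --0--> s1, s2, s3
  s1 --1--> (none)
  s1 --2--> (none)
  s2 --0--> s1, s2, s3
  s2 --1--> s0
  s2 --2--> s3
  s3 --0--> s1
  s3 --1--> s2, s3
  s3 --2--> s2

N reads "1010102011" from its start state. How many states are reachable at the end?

3

Start: {s0}
read 1: {s2}
read 0: {s1, s2, s3}
read 1: {s0, s2, s3}
read 0: {s1, s2, s3}
read 1: {s0, s2, s3}
read 0: {s1, s2, s3}
read 2: {s2, s3}
read 0: {s1, s2, s3}
read 1: {s0, s2, s3}
read 1: {s0, s2, s3}
Final reachable set {s0, s2, s3} has 3 states.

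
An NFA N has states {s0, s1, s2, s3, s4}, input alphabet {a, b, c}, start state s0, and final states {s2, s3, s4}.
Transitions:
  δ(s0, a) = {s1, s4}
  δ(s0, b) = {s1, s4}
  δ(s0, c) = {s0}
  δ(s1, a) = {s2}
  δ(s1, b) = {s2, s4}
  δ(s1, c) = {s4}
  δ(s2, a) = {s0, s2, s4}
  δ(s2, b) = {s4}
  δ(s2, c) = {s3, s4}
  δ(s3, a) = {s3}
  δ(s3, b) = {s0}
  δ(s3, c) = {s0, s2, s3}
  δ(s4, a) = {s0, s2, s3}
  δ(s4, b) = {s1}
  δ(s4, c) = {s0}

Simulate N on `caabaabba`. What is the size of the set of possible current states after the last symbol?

Start: {s0}
read c: {s0}
read a: {s1, s4}
read a: {s0, s2, s3}
read b: {s0, s1, s4}
read a: {s0, s1, s2, s3, s4}
read a: {s0, s1, s2, s3, s4}
read b: {s0, s1, s2, s4}
read b: {s1, s2, s4}
read a: {s0, s2, s3, s4}
Final reachable set {s0, s2, s3, s4} has 4 states.

4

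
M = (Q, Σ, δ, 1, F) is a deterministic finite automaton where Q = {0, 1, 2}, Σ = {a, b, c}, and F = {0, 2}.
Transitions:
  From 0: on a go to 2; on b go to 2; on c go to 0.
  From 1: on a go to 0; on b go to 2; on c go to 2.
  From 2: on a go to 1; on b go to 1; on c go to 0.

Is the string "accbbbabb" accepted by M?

1 --a--> 0
0 --c--> 0
0 --c--> 0
0 --b--> 2
2 --b--> 1
1 --b--> 2
2 --a--> 1
1 --b--> 2
2 --b--> 1
End in state 1, which is not an accepting state.

rejected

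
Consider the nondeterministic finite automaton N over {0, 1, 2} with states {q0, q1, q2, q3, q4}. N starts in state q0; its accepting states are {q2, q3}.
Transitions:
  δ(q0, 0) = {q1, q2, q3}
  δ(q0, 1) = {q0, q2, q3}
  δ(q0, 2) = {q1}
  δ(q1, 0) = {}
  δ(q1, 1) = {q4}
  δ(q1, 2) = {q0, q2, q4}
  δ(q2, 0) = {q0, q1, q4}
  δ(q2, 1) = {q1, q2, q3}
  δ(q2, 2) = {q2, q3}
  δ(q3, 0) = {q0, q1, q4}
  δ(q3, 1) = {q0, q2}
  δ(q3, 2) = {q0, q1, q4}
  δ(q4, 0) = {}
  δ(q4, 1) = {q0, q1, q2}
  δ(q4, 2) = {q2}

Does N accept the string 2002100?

rejected

Start: {q0}
read 2: {q1}
read 0: {}
The reachable set is empty and stays empty for the remaining 5 symbols.
Reachable ∩ accepting = {} — empty.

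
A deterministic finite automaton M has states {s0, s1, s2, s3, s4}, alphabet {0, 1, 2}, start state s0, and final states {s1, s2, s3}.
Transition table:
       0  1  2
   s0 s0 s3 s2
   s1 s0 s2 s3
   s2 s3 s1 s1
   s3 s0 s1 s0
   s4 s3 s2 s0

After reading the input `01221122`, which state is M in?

s0 --0--> s0
s0 --1--> s3
s3 --2--> s0
s0 --2--> s2
s2 --1--> s1
s1 --1--> s2
s2 --2--> s1
s1 --2--> s3

s3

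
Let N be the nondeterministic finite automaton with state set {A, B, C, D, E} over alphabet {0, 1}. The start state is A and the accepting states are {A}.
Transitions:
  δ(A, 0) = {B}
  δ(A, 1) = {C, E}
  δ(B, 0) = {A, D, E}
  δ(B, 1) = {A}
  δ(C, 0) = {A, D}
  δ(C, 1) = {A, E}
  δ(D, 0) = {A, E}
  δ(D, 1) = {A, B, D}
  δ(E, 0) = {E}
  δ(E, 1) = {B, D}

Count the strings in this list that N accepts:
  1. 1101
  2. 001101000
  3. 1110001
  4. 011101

4

1101: accepted
001101000: accepted
1110001: accepted
011101: accepted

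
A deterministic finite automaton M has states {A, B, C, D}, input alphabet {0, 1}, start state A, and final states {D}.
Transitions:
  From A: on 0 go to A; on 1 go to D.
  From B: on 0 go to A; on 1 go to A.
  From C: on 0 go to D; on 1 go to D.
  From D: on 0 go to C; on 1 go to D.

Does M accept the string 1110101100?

A --1--> D
D --1--> D
D --1--> D
D --0--> C
C --1--> D
D --0--> C
C --1--> D
D --1--> D
D --0--> C
C --0--> D
End in state D, which is an accepting state.

accepted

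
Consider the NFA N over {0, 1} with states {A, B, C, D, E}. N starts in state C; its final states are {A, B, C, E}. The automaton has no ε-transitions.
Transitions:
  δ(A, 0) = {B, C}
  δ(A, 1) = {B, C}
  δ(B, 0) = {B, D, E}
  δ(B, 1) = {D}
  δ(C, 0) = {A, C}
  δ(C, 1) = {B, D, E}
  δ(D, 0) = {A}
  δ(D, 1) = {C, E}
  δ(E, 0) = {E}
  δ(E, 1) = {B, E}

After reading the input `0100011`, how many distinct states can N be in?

4

Start: {C}
read 0: {A, C}
read 1: {B, C, D, E}
read 0: {A, B, C, D, E}
read 0: {A, B, C, D, E}
read 0: {A, B, C, D, E}
read 1: {B, C, D, E}
read 1: {B, C, D, E}
Final reachable set {B, C, D, E} has 4 states.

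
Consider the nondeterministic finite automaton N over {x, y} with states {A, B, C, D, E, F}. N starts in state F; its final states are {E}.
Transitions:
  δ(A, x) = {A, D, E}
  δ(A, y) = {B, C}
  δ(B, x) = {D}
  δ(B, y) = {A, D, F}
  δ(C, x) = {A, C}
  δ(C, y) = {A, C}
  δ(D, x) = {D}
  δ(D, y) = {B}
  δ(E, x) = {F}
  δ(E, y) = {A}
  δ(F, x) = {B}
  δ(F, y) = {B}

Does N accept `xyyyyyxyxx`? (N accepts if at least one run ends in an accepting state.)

Start: {F}
read x: {B}
read y: {A, D, F}
read y: {B, C}
read y: {A, C, D, F}
read y: {A, B, C}
read y: {A, B, C, D, F}
read x: {A, B, C, D, E}
read y: {A, B, C, D, F}
read x: {A, B, C, D, E}
read x: {A, C, D, E, F}
Reachable ∩ accepting = {E} — nonempty.

accepted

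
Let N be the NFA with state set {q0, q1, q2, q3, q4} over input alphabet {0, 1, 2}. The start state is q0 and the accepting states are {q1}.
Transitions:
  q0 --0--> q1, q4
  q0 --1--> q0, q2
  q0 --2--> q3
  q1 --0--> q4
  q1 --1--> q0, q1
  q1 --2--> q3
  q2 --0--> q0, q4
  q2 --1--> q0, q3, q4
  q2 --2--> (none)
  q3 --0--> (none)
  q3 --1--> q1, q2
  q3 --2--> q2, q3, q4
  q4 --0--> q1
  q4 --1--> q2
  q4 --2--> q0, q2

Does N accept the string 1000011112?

rejected

Start: {q0}
read 1: {q0, q2}
read 0: {q0, q1, q4}
read 0: {q1, q4}
read 0: {q1, q4}
read 0: {q1, q4}
read 1: {q0, q1, q2}
read 1: {q0, q1, q2, q3, q4}
read 1: {q0, q1, q2, q3, q4}
read 1: {q0, q1, q2, q3, q4}
read 2: {q0, q2, q3, q4}
Reachable ∩ accepting = {} — empty.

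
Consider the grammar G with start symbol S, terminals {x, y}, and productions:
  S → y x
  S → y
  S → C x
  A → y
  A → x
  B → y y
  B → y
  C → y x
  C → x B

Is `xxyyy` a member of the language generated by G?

no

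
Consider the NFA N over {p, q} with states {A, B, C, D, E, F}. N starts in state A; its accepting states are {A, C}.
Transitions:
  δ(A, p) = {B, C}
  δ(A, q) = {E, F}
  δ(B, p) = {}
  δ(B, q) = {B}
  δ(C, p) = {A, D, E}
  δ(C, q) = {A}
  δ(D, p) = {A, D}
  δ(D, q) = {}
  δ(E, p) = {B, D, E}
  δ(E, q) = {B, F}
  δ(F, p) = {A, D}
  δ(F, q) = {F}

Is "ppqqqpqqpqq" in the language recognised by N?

Start: {A}
read p: {B, C}
read p: {A, D, E}
read q: {B, E, F}
read q: {B, F}
read q: {B, F}
read p: {A, D}
read q: {E, F}
read q: {B, F}
read p: {A, D}
read q: {E, F}
read q: {B, F}
Reachable ∩ accepting = {} — empty.

rejected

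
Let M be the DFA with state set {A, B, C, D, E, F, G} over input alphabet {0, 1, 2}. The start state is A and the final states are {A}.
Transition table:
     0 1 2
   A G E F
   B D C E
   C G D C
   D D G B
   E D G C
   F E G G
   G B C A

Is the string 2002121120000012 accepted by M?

accepted

A --2--> F
F --0--> E
E --0--> D
D --2--> B
B --1--> C
C --2--> C
C --1--> D
D --1--> G
G --2--> A
A --0--> G
G --0--> B
B --0--> D
D --0--> D
D --0--> D
D --1--> G
G --2--> A
End in state A, which is an accepting state.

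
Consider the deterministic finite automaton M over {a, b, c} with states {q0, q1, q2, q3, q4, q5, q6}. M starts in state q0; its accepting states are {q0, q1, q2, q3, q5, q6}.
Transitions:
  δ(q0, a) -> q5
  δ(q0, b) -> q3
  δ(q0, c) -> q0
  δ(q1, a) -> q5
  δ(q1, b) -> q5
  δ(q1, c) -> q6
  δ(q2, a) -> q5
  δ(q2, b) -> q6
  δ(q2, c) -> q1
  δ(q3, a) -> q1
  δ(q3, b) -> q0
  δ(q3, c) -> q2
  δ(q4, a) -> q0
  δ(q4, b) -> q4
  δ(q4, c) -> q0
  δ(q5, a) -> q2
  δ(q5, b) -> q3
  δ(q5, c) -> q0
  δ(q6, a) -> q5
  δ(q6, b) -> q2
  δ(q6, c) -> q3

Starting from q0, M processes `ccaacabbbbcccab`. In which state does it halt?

q0 --c--> q0
q0 --c--> q0
q0 --a--> q5
q5 --a--> q2
q2 --c--> q1
q1 --a--> q5
q5 --b--> q3
q3 --b--> q0
q0 --b--> q3
q3 --b--> q0
q0 --c--> q0
q0 --c--> q0
q0 --c--> q0
q0 --a--> q5
q5 --b--> q3

q3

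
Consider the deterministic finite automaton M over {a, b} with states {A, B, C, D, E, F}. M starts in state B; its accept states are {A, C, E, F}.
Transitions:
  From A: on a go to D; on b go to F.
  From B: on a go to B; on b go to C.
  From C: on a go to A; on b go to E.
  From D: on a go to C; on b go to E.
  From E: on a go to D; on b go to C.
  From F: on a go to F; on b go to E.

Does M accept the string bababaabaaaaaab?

B --b--> C
C --a--> A
A --b--> F
F --a--> F
F --b--> E
E --a--> D
D --a--> C
C --b--> E
E --a--> D
D --a--> C
C --a--> A
A --a--> D
D --a--> C
C --a--> A
A --b--> F
End in state F, which is an accepting state.

accepted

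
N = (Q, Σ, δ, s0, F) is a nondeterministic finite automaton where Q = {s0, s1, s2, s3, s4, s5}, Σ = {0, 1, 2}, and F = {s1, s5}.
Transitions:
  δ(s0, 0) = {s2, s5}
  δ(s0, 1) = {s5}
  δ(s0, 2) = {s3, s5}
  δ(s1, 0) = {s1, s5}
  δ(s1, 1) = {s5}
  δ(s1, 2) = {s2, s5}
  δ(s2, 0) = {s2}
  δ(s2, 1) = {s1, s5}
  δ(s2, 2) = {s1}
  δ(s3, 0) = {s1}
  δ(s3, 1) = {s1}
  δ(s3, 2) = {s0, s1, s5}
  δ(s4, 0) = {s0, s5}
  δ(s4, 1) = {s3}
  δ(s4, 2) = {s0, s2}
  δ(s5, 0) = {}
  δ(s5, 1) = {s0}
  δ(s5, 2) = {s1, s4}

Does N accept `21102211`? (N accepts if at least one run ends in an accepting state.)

Start: {s0}
read 2: {s3, s5}
read 1: {s0, s1}
read 1: {s5}
read 0: {}
The reachable set is empty and stays empty for the remaining 4 symbols.
Reachable ∩ accepting = {} — empty.

rejected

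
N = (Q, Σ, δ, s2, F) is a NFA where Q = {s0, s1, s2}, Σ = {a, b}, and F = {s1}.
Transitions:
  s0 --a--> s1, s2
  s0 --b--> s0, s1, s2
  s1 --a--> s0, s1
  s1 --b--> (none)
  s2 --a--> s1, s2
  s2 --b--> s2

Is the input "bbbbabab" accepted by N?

Start: {s2}
read b: {s2}
read b: {s2}
read b: {s2}
read b: {s2}
read a: {s1, s2}
read b: {s2}
read a: {s1, s2}
read b: {s2}
Reachable ∩ accepting = {} — empty.

rejected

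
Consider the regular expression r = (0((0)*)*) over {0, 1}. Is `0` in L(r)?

Split as 0·ε: 0 matches 0 and ((0)*)* matches ε.

yes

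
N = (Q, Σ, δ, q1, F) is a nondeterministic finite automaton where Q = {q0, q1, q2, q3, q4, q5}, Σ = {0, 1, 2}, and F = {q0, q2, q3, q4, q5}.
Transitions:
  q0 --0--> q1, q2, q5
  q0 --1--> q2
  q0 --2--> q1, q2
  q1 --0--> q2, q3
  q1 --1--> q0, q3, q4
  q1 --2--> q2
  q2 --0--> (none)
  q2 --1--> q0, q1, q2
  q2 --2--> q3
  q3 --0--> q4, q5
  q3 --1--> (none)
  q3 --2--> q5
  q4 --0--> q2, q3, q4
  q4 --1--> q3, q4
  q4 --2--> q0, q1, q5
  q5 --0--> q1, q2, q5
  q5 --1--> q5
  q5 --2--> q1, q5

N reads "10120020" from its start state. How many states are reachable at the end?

Start: {q1}
read 1: {q0, q3, q4}
read 0: {q1, q2, q3, q4, q5}
read 1: {q0, q1, q2, q3, q4, q5}
read 2: {q0, q1, q2, q3, q5}
read 0: {q1, q2, q3, q4, q5}
read 0: {q1, q2, q3, q4, q5}
read 2: {q0, q1, q2, q3, q5}
read 0: {q1, q2, q3, q4, q5}
Final reachable set {q1, q2, q3, q4, q5} has 5 states.

5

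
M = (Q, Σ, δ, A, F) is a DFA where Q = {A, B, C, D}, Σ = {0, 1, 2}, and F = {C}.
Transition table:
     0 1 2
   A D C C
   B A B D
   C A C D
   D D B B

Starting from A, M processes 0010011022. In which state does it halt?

A --0--> D
D --0--> D
D --1--> B
B --0--> A
A --0--> D
D --1--> B
B --1--> B
B --0--> A
A --2--> C
C --2--> D

D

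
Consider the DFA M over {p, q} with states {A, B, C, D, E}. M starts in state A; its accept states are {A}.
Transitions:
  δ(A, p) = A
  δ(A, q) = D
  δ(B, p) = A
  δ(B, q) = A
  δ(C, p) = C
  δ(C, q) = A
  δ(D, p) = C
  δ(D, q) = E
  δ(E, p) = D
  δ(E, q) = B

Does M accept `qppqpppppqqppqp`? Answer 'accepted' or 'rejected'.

accepted

A --q--> D
D --p--> C
C --p--> C
C --q--> A
A --p--> A
A --p--> A
A --p--> A
A --p--> A
A --p--> A
A --q--> D
D --q--> E
E --p--> D
D --p--> C
C --q--> A
A --p--> A
End in state A, which is an accepting state.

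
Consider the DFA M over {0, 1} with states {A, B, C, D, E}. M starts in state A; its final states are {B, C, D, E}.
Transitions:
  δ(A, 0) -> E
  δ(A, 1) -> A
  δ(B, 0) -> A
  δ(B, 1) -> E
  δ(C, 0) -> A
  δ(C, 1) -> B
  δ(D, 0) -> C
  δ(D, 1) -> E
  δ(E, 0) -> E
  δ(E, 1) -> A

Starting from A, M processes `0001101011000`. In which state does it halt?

E

A --0--> E
E --0--> E
E --0--> E
E --1--> A
A --1--> A
A --0--> E
E --1--> A
A --0--> E
E --1--> A
A --1--> A
A --0--> E
E --0--> E
E --0--> E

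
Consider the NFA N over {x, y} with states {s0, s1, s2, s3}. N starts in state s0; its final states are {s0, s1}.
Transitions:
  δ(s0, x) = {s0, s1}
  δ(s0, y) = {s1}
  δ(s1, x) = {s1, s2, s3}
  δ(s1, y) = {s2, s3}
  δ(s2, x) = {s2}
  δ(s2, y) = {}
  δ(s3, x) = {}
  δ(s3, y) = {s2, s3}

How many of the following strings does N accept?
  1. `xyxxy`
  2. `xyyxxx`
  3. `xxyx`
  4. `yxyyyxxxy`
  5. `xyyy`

1

`xyxxy`: rejected
`xyyxxx`: rejected
`xxyx`: accepted
`yxyyyxxxy`: rejected
`xyyy`: rejected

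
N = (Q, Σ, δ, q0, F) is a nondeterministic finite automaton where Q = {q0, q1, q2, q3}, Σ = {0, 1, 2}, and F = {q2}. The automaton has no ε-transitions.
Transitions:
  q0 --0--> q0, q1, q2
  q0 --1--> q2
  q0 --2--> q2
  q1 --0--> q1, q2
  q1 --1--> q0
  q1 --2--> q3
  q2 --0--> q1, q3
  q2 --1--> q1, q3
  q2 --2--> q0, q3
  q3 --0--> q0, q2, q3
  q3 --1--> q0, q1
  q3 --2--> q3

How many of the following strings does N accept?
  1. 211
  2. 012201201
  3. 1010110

2

211: rejected
012201201: accepted
1010110: accepted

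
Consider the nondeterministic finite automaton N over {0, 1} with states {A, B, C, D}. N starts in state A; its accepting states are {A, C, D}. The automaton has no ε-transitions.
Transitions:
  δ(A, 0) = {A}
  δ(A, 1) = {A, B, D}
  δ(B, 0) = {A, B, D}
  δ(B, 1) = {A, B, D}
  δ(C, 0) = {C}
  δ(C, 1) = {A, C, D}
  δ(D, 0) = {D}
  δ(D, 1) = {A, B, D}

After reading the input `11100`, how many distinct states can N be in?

3

Start: {A}
read 1: {A, B, D}
read 1: {A, B, D}
read 1: {A, B, D}
read 0: {A, B, D}
read 0: {A, B, D}
Final reachable set {A, B, D} has 3 states.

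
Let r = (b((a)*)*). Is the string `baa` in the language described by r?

yes

Split as b·aa: b matches b and ((a)*)* matches aa.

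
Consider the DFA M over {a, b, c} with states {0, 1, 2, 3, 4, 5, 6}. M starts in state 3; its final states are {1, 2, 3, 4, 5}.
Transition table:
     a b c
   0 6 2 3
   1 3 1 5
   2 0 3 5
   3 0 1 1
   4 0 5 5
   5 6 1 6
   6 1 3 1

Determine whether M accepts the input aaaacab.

accepted

3 --a--> 0
0 --a--> 6
6 --a--> 1
1 --a--> 3
3 --c--> 1
1 --a--> 3
3 --b--> 1
End in state 1, which is an accepting state.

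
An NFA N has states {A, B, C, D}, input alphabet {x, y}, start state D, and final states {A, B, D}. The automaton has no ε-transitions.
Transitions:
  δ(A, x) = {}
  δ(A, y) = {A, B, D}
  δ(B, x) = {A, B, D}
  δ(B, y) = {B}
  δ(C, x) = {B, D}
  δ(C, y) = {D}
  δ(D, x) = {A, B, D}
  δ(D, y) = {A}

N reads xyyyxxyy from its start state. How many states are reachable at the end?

Start: {D}
read x: {A, B, D}
read y: {A, B, D}
read y: {A, B, D}
read y: {A, B, D}
read x: {A, B, D}
read x: {A, B, D}
read y: {A, B, D}
read y: {A, B, D}
Final reachable set {A, B, D} has 3 states.

3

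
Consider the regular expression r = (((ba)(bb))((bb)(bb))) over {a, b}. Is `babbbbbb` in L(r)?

yes

Split as babb·bbbb: ((ba)(bb)) matches babb and ((bb)(bb)) matches bbbb.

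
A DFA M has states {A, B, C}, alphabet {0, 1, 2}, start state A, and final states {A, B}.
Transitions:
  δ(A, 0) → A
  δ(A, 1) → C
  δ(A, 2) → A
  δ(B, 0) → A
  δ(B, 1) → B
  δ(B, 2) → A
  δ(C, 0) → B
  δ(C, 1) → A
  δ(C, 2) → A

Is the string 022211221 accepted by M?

rejected

A --0--> A
A --2--> A
A --2--> A
A --2--> A
A --1--> C
C --1--> A
A --2--> A
A --2--> A
A --1--> C
End in state C, which is not an accepting state.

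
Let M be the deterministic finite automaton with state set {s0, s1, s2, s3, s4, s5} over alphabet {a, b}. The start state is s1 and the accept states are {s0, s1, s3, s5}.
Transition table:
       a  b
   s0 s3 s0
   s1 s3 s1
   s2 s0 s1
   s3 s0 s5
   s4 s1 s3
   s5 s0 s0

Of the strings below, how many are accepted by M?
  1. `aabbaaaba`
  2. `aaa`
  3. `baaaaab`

`aabbaaaba`: accepted
`aaa`: accepted
`baaaaab`: accepted

3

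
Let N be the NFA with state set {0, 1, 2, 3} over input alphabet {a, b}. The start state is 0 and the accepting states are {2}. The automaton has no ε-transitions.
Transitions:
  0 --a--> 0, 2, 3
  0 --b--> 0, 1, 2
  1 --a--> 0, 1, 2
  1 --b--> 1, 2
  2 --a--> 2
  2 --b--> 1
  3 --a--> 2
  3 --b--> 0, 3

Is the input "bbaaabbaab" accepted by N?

Start: {0}
read b: {0, 1, 2}
read b: {0, 1, 2}
read a: {0, 1, 2, 3}
read a: {0, 1, 2, 3}
read a: {0, 1, 2, 3}
read b: {0, 1, 2, 3}
read b: {0, 1, 2, 3}
read a: {0, 1, 2, 3}
read a: {0, 1, 2, 3}
read b: {0, 1, 2, 3}
Reachable ∩ accepting = {2} — nonempty.

accepted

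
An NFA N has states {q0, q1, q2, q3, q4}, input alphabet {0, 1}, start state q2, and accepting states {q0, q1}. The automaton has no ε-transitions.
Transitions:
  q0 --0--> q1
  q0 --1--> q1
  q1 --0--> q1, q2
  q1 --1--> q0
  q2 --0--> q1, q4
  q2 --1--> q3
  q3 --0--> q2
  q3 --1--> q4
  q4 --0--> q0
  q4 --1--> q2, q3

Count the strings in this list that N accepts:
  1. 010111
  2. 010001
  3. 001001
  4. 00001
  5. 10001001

010111: accepted
010001: accepted
001001: accepted
00001: accepted
10001001: accepted

5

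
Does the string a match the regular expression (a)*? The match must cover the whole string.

yes

Split into 1 piece a; each matches a.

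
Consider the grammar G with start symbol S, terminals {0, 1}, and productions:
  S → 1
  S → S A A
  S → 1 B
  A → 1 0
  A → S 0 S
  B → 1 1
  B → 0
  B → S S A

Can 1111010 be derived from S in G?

yes

S ⇒ SAA ⇒ 1BAA ⇒ 111AA ⇒ 11110A ⇒ 1111010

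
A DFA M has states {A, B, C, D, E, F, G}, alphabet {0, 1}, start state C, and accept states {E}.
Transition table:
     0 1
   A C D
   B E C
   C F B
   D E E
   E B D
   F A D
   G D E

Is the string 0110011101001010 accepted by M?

accepted

C --0--> F
F --1--> D
D --1--> E
E --0--> B
B --0--> E
E --1--> D
D --1--> E
E --1--> D
D --0--> E
E --1--> D
D --0--> E
E --0--> B
B --1--> C
C --0--> F
F --1--> D
D --0--> E
End in state E, which is an accepting state.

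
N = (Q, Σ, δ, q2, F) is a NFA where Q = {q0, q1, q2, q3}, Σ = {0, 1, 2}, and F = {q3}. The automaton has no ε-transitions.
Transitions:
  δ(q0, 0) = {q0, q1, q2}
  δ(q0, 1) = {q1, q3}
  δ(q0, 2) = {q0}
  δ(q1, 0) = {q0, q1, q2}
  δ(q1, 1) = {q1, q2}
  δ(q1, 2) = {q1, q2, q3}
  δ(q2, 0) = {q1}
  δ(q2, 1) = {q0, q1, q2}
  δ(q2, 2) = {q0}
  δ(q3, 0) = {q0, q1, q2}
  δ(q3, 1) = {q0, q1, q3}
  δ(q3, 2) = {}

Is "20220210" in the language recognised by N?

rejected

Start: {q2}
read 2: {q0}
read 0: {q0, q1, q2}
read 2: {q0, q1, q2, q3}
read 2: {q0, q1, q2, q3}
read 0: {q0, q1, q2}
read 2: {q0, q1, q2, q3}
read 1: {q0, q1, q2, q3}
read 0: {q0, q1, q2}
Reachable ∩ accepting = {} — empty.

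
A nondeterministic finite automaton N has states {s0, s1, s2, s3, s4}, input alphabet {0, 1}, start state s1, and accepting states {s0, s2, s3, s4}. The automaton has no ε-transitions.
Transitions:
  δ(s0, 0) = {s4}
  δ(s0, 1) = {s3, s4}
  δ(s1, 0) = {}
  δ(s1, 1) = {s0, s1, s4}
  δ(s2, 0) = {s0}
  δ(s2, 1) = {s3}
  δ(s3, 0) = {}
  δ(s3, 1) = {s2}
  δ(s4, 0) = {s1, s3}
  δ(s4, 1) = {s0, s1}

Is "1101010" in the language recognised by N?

accepted

Start: {s1}
read 1: {s0, s1, s4}
read 1: {s0, s1, s3, s4}
read 0: {s1, s3, s4}
read 1: {s0, s1, s2, s4}
read 0: {s0, s1, s3, s4}
read 1: {s0, s1, s2, s3, s4}
read 0: {s0, s1, s3, s4}
Reachable ∩ accepting = {s0, s3, s4} — nonempty.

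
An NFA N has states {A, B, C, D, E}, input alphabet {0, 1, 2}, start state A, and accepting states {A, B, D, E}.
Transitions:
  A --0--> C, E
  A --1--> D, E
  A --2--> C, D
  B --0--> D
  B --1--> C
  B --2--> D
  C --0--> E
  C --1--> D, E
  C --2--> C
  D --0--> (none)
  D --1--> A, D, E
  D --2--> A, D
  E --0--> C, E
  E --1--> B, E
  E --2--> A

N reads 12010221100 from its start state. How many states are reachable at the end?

Start: {A}
read 1: {D, E}
read 2: {A, D}
read 0: {C, E}
read 1: {B, D, E}
read 0: {C, D, E}
read 2: {A, C, D}
read 2: {A, C, D}
read 1: {A, D, E}
read 1: {A, B, D, E}
read 0: {C, D, E}
read 0: {C, E}
Final reachable set {C, E} has 2 states.

2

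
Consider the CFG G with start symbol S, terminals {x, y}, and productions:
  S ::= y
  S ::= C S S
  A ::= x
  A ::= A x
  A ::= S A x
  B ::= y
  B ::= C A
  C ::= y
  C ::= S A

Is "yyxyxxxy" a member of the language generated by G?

no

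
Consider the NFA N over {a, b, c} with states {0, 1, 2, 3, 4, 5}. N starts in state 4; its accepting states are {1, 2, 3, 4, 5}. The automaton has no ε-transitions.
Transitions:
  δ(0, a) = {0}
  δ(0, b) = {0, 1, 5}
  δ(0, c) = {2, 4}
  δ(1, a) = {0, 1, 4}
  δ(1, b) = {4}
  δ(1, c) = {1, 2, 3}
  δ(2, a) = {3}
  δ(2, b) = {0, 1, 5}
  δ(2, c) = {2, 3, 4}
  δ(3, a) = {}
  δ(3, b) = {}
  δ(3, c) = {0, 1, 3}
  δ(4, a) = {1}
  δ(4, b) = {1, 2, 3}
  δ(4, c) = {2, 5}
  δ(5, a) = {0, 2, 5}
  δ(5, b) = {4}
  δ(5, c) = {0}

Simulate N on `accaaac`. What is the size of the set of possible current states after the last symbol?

5

Start: {4}
read a: {1}
read c: {1, 2, 3}
read c: {0, 1, 2, 3, 4}
read a: {0, 1, 3, 4}
read a: {0, 1, 4}
read a: {0, 1, 4}
read c: {1, 2, 3, 4, 5}
Final reachable set {1, 2, 3, 4, 5} has 5 states.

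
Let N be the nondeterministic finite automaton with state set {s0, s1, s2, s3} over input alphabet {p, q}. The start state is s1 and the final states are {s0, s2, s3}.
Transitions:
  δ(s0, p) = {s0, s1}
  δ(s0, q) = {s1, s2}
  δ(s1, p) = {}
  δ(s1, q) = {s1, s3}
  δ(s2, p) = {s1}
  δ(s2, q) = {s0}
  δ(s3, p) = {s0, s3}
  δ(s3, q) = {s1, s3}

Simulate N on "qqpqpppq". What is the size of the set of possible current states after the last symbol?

Start: {s1}
read q: {s1, s3}
read q: {s1, s3}
read p: {s0, s3}
read q: {s1, s2, s3}
read p: {s0, s1, s3}
read p: {s0, s1, s3}
read p: {s0, s1, s3}
read q: {s1, s2, s3}
Final reachable set {s1, s2, s3} has 3 states.

3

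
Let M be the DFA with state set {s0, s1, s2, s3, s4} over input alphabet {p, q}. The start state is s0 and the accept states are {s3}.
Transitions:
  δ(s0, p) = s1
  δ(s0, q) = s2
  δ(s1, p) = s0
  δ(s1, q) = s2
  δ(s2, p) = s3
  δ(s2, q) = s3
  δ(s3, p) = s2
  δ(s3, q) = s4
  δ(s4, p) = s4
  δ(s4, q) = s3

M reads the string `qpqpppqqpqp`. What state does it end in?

s0 --q--> s2
s2 --p--> s3
s3 --q--> s4
s4 --p--> s4
s4 --p--> s4
s4 --p--> s4
s4 --q--> s3
s3 --q--> s4
s4 --p--> s4
s4 --q--> s3
s3 --p--> s2

s2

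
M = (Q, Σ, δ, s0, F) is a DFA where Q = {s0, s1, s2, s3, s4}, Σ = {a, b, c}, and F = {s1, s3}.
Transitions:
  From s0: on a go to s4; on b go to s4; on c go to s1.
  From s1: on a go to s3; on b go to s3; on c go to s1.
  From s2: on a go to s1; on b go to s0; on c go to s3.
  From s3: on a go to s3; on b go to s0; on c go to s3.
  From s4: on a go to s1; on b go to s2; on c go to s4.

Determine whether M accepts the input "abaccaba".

rejected

s0 --a--> s4
s4 --b--> s2
s2 --a--> s1
s1 --c--> s1
s1 --c--> s1
s1 --a--> s3
s3 --b--> s0
s0 --a--> s4
End in state s4, which is not an accepting state.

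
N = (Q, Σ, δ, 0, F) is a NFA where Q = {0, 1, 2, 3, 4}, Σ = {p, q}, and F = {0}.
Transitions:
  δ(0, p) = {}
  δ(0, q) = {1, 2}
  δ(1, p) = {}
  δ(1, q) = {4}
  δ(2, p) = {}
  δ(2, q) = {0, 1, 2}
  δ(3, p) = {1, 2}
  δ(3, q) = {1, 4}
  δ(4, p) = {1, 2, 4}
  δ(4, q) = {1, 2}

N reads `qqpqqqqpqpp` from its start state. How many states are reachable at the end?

3

Start: {0}
read q: {1, 2}
read q: {0, 1, 2, 4}
read p: {1, 2, 4}
read q: {0, 1, 2, 4}
read q: {0, 1, 2, 4}
read q: {0, 1, 2, 4}
read q: {0, 1, 2, 4}
read p: {1, 2, 4}
read q: {0, 1, 2, 4}
read p: {1, 2, 4}
read p: {1, 2, 4}
Final reachable set {1, 2, 4} has 3 states.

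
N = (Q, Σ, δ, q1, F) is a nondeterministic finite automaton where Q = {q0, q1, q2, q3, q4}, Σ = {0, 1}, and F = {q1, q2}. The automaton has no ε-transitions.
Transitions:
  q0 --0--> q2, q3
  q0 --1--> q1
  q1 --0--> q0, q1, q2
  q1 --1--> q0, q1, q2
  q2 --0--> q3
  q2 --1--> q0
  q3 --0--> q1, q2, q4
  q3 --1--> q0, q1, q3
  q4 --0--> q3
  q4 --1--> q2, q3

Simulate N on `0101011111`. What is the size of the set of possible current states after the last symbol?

4

Start: {q1}
read 0: {q0, q1, q2}
read 1: {q0, q1, q2}
read 0: {q0, q1, q2, q3}
read 1: {q0, q1, q2, q3}
read 0: {q0, q1, q2, q3, q4}
read 1: {q0, q1, q2, q3}
read 1: {q0, q1, q2, q3}
read 1: {q0, q1, q2, q3}
read 1: {q0, q1, q2, q3}
read 1: {q0, q1, q2, q3}
Final reachable set {q0, q1, q2, q3} has 4 states.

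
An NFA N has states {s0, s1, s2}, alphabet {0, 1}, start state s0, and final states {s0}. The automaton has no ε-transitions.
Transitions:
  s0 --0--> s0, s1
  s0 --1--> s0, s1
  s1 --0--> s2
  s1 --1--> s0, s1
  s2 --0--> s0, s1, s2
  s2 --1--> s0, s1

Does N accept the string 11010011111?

Start: {s0}
read 1: {s0, s1}
read 1: {s0, s1}
read 0: {s0, s1, s2}
read 1: {s0, s1}
read 0: {s0, s1, s2}
read 0: {s0, s1, s2}
read 1: {s0, s1}
read 1: {s0, s1}
read 1: {s0, s1}
read 1: {s0, s1}
read 1: {s0, s1}
Reachable ∩ accepting = {s0} — nonempty.

accepted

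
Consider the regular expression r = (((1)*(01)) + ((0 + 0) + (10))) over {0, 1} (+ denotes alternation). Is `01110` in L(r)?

no

Neither ((1)*(01)) nor ((0+0)+(10)) matches 01110.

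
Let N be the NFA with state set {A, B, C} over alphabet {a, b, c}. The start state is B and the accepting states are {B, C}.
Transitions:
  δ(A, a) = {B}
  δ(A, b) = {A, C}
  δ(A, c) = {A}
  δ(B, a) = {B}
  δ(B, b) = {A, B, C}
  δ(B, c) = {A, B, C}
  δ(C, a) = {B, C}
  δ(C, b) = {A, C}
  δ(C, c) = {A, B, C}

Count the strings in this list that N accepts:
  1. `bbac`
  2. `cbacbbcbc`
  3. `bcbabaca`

`bbac`: accepted
`cbacbbcbc`: accepted
`bcbabaca`: accepted

3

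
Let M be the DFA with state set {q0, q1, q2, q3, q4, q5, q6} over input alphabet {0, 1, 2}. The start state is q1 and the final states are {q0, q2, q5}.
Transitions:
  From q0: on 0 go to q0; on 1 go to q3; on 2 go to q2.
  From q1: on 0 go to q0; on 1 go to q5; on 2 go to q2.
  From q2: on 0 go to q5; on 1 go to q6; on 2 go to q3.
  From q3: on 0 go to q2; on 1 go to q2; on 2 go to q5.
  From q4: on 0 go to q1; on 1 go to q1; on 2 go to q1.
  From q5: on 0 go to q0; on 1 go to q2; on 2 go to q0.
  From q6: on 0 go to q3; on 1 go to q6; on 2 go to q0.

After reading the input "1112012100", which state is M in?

q0

q1 --1--> q5
q5 --1--> q2
q2 --1--> q6
q6 --2--> q0
q0 --0--> q0
q0 --1--> q3
q3 --2--> q5
q5 --1--> q2
q2 --0--> q5
q5 --0--> q0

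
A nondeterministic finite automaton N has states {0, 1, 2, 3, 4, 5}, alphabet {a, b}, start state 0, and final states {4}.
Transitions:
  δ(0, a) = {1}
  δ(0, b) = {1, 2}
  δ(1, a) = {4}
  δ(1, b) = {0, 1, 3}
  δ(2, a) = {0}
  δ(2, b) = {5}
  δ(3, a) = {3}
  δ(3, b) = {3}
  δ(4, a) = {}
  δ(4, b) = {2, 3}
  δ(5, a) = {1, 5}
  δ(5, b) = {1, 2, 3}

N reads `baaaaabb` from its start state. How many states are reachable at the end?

Start: {0}
read b: {1, 2}
read a: {0, 4}
read a: {1}
read a: {4}
read a: {}
The reachable set is empty and stays empty for the remaining 3 symbols.
Final reachable set {} has 0 states.

0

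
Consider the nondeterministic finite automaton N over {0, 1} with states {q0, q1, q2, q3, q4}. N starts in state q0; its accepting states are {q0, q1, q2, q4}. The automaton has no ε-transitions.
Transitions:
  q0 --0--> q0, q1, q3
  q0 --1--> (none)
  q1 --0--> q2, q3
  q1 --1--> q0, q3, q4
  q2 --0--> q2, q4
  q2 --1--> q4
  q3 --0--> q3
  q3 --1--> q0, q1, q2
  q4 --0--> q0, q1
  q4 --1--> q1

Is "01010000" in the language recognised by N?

accepted

Start: {q0}
read 0: {q0, q1, q3}
read 1: {q0, q1, q2, q3, q4}
read 0: {q0, q1, q2, q3, q4}
read 1: {q0, q1, q2, q3, q4}
read 0: {q0, q1, q2, q3, q4}
read 0: {q0, q1, q2, q3, q4}
read 0: {q0, q1, q2, q3, q4}
read 0: {q0, q1, q2, q3, q4}
Reachable ∩ accepting = {q0, q1, q2, q4} — nonempty.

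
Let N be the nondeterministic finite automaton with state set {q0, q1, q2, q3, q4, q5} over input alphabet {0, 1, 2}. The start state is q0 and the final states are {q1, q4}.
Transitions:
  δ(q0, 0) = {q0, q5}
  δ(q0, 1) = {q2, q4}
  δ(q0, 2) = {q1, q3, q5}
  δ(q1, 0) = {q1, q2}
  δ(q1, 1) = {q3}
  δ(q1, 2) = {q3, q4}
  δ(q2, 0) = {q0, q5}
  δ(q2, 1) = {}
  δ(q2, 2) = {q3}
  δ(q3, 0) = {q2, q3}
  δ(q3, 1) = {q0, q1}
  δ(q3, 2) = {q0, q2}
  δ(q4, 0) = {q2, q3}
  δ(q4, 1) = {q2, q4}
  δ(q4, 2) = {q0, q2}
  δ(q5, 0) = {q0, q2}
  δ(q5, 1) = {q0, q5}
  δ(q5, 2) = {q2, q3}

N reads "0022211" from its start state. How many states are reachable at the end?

6

Start: {q0}
read 0: {q0, q5}
read 0: {q0, q2, q5}
read 2: {q1, q2, q3, q5}
read 2: {q0, q2, q3, q4}
read 2: {q0, q1, q2, q3, q5}
read 1: {q0, q1, q2, q3, q4, q5}
read 1: {q0, q1, q2, q3, q4, q5}
Final reachable set {q0, q1, q2, q3, q4, q5} has 6 states.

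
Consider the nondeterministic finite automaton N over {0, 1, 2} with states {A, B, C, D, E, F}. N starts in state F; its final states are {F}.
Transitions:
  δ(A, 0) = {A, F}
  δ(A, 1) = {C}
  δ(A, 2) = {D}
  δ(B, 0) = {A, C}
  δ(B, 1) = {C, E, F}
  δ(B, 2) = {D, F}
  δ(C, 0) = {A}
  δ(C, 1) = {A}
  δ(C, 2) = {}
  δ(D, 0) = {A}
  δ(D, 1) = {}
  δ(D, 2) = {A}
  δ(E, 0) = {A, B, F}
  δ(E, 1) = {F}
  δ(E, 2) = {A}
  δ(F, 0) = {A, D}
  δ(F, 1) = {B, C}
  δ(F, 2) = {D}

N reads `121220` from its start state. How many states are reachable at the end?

Start: {F}
read 1: {B, C}
read 2: {D, F}
read 1: {B, C}
read 2: {D, F}
read 2: {A, D}
read 0: {A, F}
Final reachable set {A, F} has 2 states.

2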